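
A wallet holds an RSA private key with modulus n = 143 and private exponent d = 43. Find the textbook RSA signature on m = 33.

110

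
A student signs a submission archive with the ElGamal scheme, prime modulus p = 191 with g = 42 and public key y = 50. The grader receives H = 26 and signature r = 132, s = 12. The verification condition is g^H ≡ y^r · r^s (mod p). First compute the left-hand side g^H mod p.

42^2 = 1764 ≡ 45
42^4 ≡ 45^2 = 2025 ≡ 115
42^8 ≡ 115^2 = 13225 ≡ 46
42^16 ≡ 46^2 = 2116 ≡ 15
26 = 16 + 8 + 2, so 42^26 ≡ 15·46·45 ≡ 108 (mod 191)

108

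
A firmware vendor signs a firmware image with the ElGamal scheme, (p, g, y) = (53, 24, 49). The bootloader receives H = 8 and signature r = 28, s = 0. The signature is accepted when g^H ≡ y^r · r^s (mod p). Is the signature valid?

valid

Left side g^H mod p:
24^2 = 576 ≡ 46
24^4 ≡ 46^2 = 2116 ≡ 49
24^8 ≡ 49^2 = 2401 ≡ 16
Right side y^r · r^s mod p:
49^2 = 2401 ≡ 16
49^4 ≡ 16^2 = 256 ≡ 44
49^8 ≡ 44^2 = 1936 ≡ 28
49^16 ≡ 28^2 = 784 ≡ 42
28 = 16 + 8 + 4, so 49^28 ≡ 42·28·44 ≡ 16 (mod 53)
28^0 mod 53 = 1
16·1 = 16 ≡ 16 (mod 53)
16 ≡ 16 (mod 53), so the signature is genuine.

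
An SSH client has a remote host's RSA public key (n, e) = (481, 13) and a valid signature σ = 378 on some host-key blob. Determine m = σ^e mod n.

Squares mod 481: σ^1≡378, σ^2≡27, σ^4≡248, σ^8≡417
13 = 8 + 4 + 1, so σ^13 ≡ 417·248·378 ≡ 378 (mod 481)

378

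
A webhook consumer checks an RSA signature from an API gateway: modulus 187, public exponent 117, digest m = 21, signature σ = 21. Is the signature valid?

σ^2 ≡ 21^2 = 441 ≡ 67
σ^4 ≡ 67^2 = 4489 ≡ 1
σ^8 ≡ 1^2 = 1
σ^16 ≡ 1^2 = 1
σ^32 ≡ 1^2 = 1
σ^64 ≡ 1^2 = 1
117 = 64 + 32 + 16 + 4 + 1, so σ^117 ≡ 1·1·1·1·21 ≡ 21 (mod 187)
σ^117 mod 187 = 21 matches m.

valid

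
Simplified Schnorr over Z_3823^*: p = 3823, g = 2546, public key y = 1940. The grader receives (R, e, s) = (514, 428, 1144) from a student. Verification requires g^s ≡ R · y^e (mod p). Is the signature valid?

g^s mod p:
Squares mod 3823: 2546^1≡2546, 2546^2≡2131, 2546^4≡3260, 2546^8≡3483, 2546^16≡910, 2546^32≡2332, 2546^64≡1918, 2546^128≡998, 2546^256≡2024, 2546^512≡2143, 2546^1024≡1026
1144 = 1024 + 64 + 32 + 16 + 8, so 2546^1144 ≡ 1026·1918·2332·910·3483 ≡ 3465 (mod 3823)
R · y^e mod p:
Squares mod 3823: 1940^1≡1940, 1940^2≡1768, 1940^4≡2433, 1940^8≡1485, 1940^16≡3177, 1940^32≡609, 1940^64≡50, 1940^128≡2500, 1940^256≡3218
428 = 256 + 128 + 32 + 8 + 4, so 1940^428 ≡ 3218·2500·609·1485·2433 ≡ 383 (mod 3823)
514·383 = 196862 ≡ 1889 (mod 3823)
3465 ≠ 1889; the check fails.

invalid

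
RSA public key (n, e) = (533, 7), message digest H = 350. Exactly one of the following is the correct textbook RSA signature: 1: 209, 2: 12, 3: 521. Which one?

2

Candidate 1: 209^7 mod 533 = 66
Candidate 2: 12^7 mod 533 = 350
  → matches H = 350
Candidate 3: 521^7 mod 533 = 183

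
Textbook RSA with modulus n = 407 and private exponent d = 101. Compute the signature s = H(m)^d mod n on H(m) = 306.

Squares mod 407: (H(m))^1≡306, (H(m))^2≡26, (H(m))^4≡269, (H(m))^8≡322, (H(m))^16≡306, (H(m))^32≡26, (H(m))^64≡269
101 = 64 + 32 + 4 + 1, so (H(m))^101 ≡ 269·26·269·306 ≡ 174 (mod 407)

174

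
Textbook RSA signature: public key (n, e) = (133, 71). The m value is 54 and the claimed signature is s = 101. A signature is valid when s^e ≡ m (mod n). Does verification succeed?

passes

s^2 ≡ 101^2 = 10201 ≡ 93
s^4 ≡ 93^2 = 8649 ≡ 4
s^8 ≡ 4^2 = 16
s^16 ≡ 16^2 = 256 ≡ 123
s^32 ≡ 123^2 = 15129 ≡ 100
s^64 ≡ 100^2 = 10000 ≡ 25
71 = 64 + 4 + 2 + 1, so s^71 ≡ 25·4·93·101 ≡ 54 (mod 133)
Since 54 equals the digest 54, verification succeeds.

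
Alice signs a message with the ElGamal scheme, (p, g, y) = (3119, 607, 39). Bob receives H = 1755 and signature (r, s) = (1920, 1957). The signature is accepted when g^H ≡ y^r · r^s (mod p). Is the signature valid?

Left side g^H mod p:
607^2 = 368449 ≡ 407
607^4 ≡ 407^2 = 165649 ≡ 342
607^8 ≡ 342^2 = 116964 ≡ 1561
607^16 ≡ 1561^2 = 2436721 ≡ 782
607^32 ≡ 782^2 = 611524 ≡ 200
607^64 ≡ 200^2 = 40000 ≡ 2572
607^128 ≡ 2572^2 = 6615184 ≡ 2904
607^256 ≡ 2904^2 = 8433216 ≡ 2559
607^512 ≡ 2559^2 = 6548481 ≡ 1700
607^1024 ≡ 1700^2 = 2890000 ≡ 1806
1755 = 1024 + 512 + 128 + 64 + 16 + 8 + 2 + 1, so 607^1755 ≡ 1806·1700·2904·2572·782·1561·407·607 ≡ 1405 (mod 3119)
Right side y^r · r^s mod p:
39^2 = 1521
39^4 ≡ 1521^2 = 2313441 ≡ 2262
39^8 ≡ 2262^2 = 5116644 ≡ 1484
39^16 ≡ 1484^2 = 2202256 ≡ 242
39^32 ≡ 242^2 = 58564 ≡ 2422
39^64 ≡ 2422^2 = 5866084 ≡ 2364
39^128 ≡ 2364^2 = 5588496 ≡ 2367
39^256 ≡ 2367^2 = 5602689 ≡ 965
39^512 ≡ 965^2 = 931225 ≡ 1763
39^1024 ≡ 1763^2 = 3108169 ≡ 1645
1920 = 1024 + 512 + 256 + 128, so 39^1920 ≡ 1645·1763·965·2367 ≡ 1275 (mod 3119)
1920^2 = 3686400 ≡ 2861
1920^4 ≡ 2861^2 = 8185321 ≡ 1065
1920^8 ≡ 1065^2 = 1134225 ≡ 2028
1920^16 ≡ 2028^2 = 4112784 ≡ 1942
1920^32 ≡ 1942^2 = 3771364 ≡ 493
1920^64 ≡ 493^2 = 243049 ≡ 2886
1920^128 ≡ 2886^2 = 8328996 ≡ 1266
1920^256 ≡ 1266^2 = 1602756 ≡ 2709
1920^512 ≡ 2709^2 = 7338681 ≡ 2793
1920^1024 ≡ 2793^2 = 7800849 ≡ 230
1957 = 1024 + 512 + 256 + 128 + 32 + 4 + 1, so 1920^1957 ≡ 230·2793·2709·1266·493·1065·1920 ≡ 957 (mod 3119)
1275·957 = 1220175 ≡ 646 (mod 3119)
1405 ≠ 646, so verification fails.

invalid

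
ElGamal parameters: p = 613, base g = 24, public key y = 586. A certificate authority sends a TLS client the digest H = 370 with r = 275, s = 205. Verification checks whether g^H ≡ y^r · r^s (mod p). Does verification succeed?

fails

Left side g^H mod p:
24^370 mod 613 = 30
Right side y^r · r^s mod p:
586^275 mod 613 = 546
275^205 mod 613 = 275
546·275 = 150150 ≡ 578 (mod 613)
30 ≠ 578, so verification fails.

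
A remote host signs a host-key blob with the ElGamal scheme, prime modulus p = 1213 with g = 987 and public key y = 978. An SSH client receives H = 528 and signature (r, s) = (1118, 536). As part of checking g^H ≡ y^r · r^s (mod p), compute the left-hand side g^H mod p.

987^528 mod 1213 = 698

698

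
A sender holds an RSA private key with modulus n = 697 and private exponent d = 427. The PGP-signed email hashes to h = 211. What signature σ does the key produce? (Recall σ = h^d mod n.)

422

h^2 ≡ 211^2 = 44521 ≡ 610
h^4 ≡ 610^2 = 372100 ≡ 599
h^8 ≡ 599^2 = 358801 ≡ 543
h^16 ≡ 543^2 = 294849 ≡ 18
h^32 ≡ 18^2 = 324
h^64 ≡ 324^2 = 104976 ≡ 426
h^128 ≡ 426^2 = 181476 ≡ 256
h^256 ≡ 256^2 = 65536 ≡ 18
427 = 256 + 128 + 32 + 8 + 2 + 1, so h^427 ≡ 18·256·324·543·610·211 ≡ 422 (mod 697)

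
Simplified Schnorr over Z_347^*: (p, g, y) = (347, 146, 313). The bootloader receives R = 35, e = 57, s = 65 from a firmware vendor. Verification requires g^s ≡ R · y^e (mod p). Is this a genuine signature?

genuine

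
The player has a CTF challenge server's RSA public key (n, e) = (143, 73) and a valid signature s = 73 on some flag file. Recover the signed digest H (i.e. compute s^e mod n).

s^73 mod 143 = 112

112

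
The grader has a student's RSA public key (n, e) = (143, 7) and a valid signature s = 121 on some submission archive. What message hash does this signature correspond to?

121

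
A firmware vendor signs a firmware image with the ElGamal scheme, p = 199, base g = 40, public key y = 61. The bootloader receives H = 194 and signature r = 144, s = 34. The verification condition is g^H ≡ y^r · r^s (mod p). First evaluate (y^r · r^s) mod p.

61^144 mod 199 = 61
144^34 mod 199 = 144
y^r · r^s ≡ 61·144 = 8784 ≡ 28 (mod 199)

28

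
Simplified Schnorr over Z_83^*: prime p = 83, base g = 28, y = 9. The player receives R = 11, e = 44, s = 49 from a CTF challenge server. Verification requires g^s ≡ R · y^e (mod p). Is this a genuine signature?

forged

g^s mod p:
28^49 mod 83 = 21
R · y^e mod p:
9^44 mod 83 = 65
11·65 = 715 ≡ 51 (mod 83)
21 ≠ 51; the check fails.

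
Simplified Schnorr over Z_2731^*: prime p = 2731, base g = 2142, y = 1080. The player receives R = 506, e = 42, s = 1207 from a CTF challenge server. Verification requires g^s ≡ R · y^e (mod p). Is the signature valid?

g^s mod p:
Squares mod 2731: 2142^1≡2142, 2142^2≡84, 2142^4≡1594, 2142^8≡1006, 2142^16≡1566, 2142^32≡2649, 2142^64≡1262, 2142^128≡471, 2142^256≡630, 2142^512≡905, 2142^1024≡2456
1207 = 1024 + 128 + 32 + 16 + 4 + 2 + 1, so 2142^1207 ≡ 2456·471·2649·1566·1594·84·2142 ≡ 507 (mod 2731)
R · y^e mod p:
Squares mod 2731: 1080^1≡1080, 1080^2≡263, 1080^4≡894, 1080^8≡1784, 1080^16≡1041, 1080^32≡2205
42 = 32 + 8 + 2, so 1080^42 ≡ 2205·1784·263 ≡ 16 (mod 2731)
506·16 = 8096 ≡ 2634 (mod 2731)
507 ≠ 2634; the check fails.

invalid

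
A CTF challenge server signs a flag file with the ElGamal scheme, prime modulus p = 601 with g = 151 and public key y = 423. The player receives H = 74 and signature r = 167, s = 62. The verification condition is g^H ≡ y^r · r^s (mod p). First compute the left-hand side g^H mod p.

402

151^2 = 22801 ≡ 564
151^4 ≡ 564^2 = 318096 ≡ 167
151^8 ≡ 167^2 = 27889 ≡ 243
151^16 ≡ 243^2 = 59049 ≡ 151
151^32 ≡ 151^2 = 22801 ≡ 564
151^64 ≡ 564^2 = 318096 ≡ 167
74 = 64 + 8 + 2, so 151^74 ≡ 167·243·564 ≡ 402 (mod 601)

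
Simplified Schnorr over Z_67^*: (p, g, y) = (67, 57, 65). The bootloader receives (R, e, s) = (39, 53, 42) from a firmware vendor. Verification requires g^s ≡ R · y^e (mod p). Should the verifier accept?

g^s mod p:
57^2 = 3249 ≡ 33
57^4 ≡ 33^2 = 1089 ≡ 17
57^8 ≡ 17^2 = 289 ≡ 21
57^16 ≡ 21^2 = 441 ≡ 39
57^32 ≡ 39^2 = 1521 ≡ 47
42 = 32 + 8 + 2, so 57^42 ≡ 47·21·33 ≡ 9 (mod 67)
R · y^e mod p:
65^2 = 4225 ≡ 4
65^4 ≡ 4^2 = 16
65^8 ≡ 16^2 = 256 ≡ 55
65^16 ≡ 55^2 = 3025 ≡ 10
65^32 ≡ 10^2 = 100 ≡ 33
53 = 32 + 16 + 4 + 1, so 65^53 ≡ 33·10·16·65 ≡ 26 (mod 67)
39·26 = 1014 ≡ 9 (mod 67)
9 ≡ 9 (mod 67); signature holds.

accept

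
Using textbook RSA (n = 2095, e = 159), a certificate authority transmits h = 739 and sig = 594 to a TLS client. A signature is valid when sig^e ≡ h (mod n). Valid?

yes

Squares mod 2095: sig^1≡594, sig^2≡876, sig^4≡606, sig^8≡611, sig^16≡411, sig^32≡1321, sig^64≡2001, sig^128≡456
159 = 128 + 16 + 8 + 4 + 2 + 1, so sig^159 ≡ 456·411·611·606·876·594 ≡ 739 (mod 2095)
739 = h, so the signature checks out.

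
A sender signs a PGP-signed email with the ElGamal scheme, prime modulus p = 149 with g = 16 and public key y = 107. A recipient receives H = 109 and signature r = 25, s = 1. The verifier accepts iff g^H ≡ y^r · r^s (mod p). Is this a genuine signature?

forged

Left side g^H mod p:
16^109 mod 149 = 39
Right side y^r · r^s mod p:
107^25 mod 149 = 81
25^1 mod 149 = 25
81·25 = 2025 ≡ 88 (mod 149)
39 ≠ 88, so verification fails.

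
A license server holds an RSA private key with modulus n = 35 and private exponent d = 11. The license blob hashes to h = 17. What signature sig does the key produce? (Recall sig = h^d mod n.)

h^2 ≡ 17^2 = 289 ≡ 9
h^4 ≡ 9^2 = 81 ≡ 11
h^8 ≡ 11^2 = 121 ≡ 16
11 = 8 + 2 + 1, so h^11 ≡ 16·9·17 ≡ 33 (mod 35)

33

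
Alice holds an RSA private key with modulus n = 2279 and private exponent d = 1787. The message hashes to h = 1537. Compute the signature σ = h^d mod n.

954

h^2 ≡ 1537^2 = 2362369 ≡ 1325
h^4 ≡ 1325^2 = 1755625 ≡ 795
h^8 ≡ 795^2 = 632025 ≡ 742
h^16 ≡ 742^2 = 550564 ≡ 1325
h^32 ≡ 1325^2 = 1755625 ≡ 795
h^64 ≡ 795^2 = 632025 ≡ 742
h^128 ≡ 742^2 = 550564 ≡ 1325
h^256 ≡ 1325^2 = 1755625 ≡ 795
h^512 ≡ 795^2 = 632025 ≡ 742
h^1024 ≡ 742^2 = 550564 ≡ 1325
1787 = 1024 + 512 + 128 + 64 + 32 + 16 + 8 + 2 + 1, so h^1787 ≡ 1325·742·1325·742·795·1325·742·1325·1537 ≡ 954 (mod 2279)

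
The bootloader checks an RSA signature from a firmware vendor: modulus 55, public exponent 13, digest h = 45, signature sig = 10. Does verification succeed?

sig^2 ≡ 10^2 = 100 ≡ 45
sig^4 ≡ 45^2 = 2025 ≡ 45
sig^8 ≡ 45^2 = 2025 ≡ 45
13 = 8 + 4 + 1, so sig^13 ≡ 45·45·10 ≡ 10 (mod 55)
The recovered value 10 does not match the digest 45.

fails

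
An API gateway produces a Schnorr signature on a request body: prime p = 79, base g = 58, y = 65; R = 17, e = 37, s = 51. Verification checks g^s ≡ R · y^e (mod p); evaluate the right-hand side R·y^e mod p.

15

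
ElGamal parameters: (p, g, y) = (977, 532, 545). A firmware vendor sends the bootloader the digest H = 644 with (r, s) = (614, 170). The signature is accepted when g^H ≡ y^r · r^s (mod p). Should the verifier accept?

Left side g^H mod p:
532^2 = 283024 ≡ 671
532^4 ≡ 671^2 = 450241 ≡ 821
532^8 ≡ 821^2 = 674041 ≡ 888
532^16 ≡ 888^2 = 788544 ≡ 105
532^32 ≡ 105^2 = 11025 ≡ 278
532^64 ≡ 278^2 = 77284 ≡ 101
532^128 ≡ 101^2 = 10201 ≡ 431
532^256 ≡ 431^2 = 185761 ≡ 131
532^512 ≡ 131^2 = 17161 ≡ 552
644 = 512 + 128 + 4, so 532^644 ≡ 552·431·821 ≡ 4 (mod 977)
Right side y^r · r^s mod p:
545^2 = 297025 ≡ 17
545^4 ≡ 17^2 = 289
545^8 ≡ 289^2 = 83521 ≡ 476
545^16 ≡ 476^2 = 226576 ≡ 889
545^32 ≡ 889^2 = 790321 ≡ 905
545^64 ≡ 905^2 = 819025 ≡ 299
545^128 ≡ 299^2 = 89401 ≡ 494
545^256 ≡ 494^2 = 244036 ≡ 763
545^512 ≡ 763^2 = 582169 ≡ 854
614 = 512 + 64 + 32 + 4 + 2, so 545^614 ≡ 854·299·905·289·17 ≡ 833 (mod 977)
614^2 = 376996 ≡ 851
614^4 ≡ 851^2 = 724201 ≡ 244
614^8 ≡ 244^2 = 59536 ≡ 916
614^16 ≡ 916^2 = 839056 ≡ 790
614^32 ≡ 790^2 = 624100 ≡ 774
614^64 ≡ 774^2 = 599076 ≡ 175
614^128 ≡ 175^2 = 30625 ≡ 338
170 = 128 + 32 + 8 + 2, so 614^170 ≡ 338·774·916·851 ≡ 787 (mod 977)
833·787 = 655571 ≡ 4 (mod 977)
4 ≡ 4 (mod 977), so the signature is genuine.

accept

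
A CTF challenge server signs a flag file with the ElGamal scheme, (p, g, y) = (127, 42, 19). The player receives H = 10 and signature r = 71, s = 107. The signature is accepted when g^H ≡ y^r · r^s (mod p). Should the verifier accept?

accept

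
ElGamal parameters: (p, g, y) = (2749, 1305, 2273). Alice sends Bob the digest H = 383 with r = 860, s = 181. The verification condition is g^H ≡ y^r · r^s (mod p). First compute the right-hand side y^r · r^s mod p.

Squares mod 2749: 2273^1≡2273, 2273^2≡1158, 2273^4≡2201, 2273^8≡663, 2273^16≡2478, 2273^32≡1967, 2273^64≡1246, 2273^128≡2080, 2273^256≡2223, 2273^512≡1776
860 = 512 + 256 + 64 + 16 + 8 + 4, so 2273^860 ≡ 1776·2223·1246·2478·663·2201 ≡ 1444 (mod 2749)
Squares mod 2749: 860^1≡860, 860^2≡119, 860^4≡416, 860^8≡2618, 860^16≡667, 860^32≡2300, 860^64≡924, 860^128≡1586
181 = 128 + 32 + 16 + 4 + 1, so 860^181 ≡ 1586·2300·667·416·860 ≡ 2370 (mod 2749)
y^r · r^s ≡ 1444·2370 = 3422280 ≡ 2524 (mod 2749)

2524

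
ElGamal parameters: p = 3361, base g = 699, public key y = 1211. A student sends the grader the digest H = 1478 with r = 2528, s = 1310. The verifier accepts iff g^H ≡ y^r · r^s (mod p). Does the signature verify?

does not verify

Left side g^H mod p:
Squares mod 3361: 699^1≡699, 699^2≡1256, 699^4≡1227, 699^8≡3162, 699^16≡2630, 699^32≡3323, 699^64≡1444, 699^128≡1316, 699^256≡941, 699^512≡1538, 699^1024≡2661
1478 = 1024 + 256 + 128 + 64 + 4 + 2, so 699^1478 ≡ 2661·941·1316·1444·1227·1256 ≡ 3319 (mod 3361)
Right side y^r · r^s mod p:
Squares mod 3361: 1211^1≡1211, 1211^2≡1125, 1211^4≡1889, 1211^8≡2300, 1211^16≡3147, 1211^32≡2103, 1211^64≡2894, 1211^128≡2985, 1211^256≡214, 1211^512≡2103, 1211^1024≡2894, 1211^2048≡2985
2528 = 2048 + 256 + 128 + 64 + 32, so 1211^2528 ≡ 2985·214·2985·2894·2103 ≡ 2985 (mod 3361)
Squares mod 3361: 2528^1≡2528, 2528^2≡1523, 2528^4≡439, 2528^8≡1144, 2528^16≡1307, 2528^32≡861, 2528^64≡1901, 2528^128≡726, 2528^256≡2760, 2528^512≡1574, 2528^1024≡419
1310 = 1024 + 256 + 16 + 8 + 4 + 2, so 2528^1310 ≡ 419·2760·1307·1144·439·1523 ≡ 169 (mod 3361)
2985·169 = 504465 ≡ 315 (mod 3361)
3319 ≠ 315, so verification fails.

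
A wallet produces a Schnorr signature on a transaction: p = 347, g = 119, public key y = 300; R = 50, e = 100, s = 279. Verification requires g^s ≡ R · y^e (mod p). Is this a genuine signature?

g^s mod p:
Squares mod 347: 119^1≡119, 119^2≡281, 119^4≡192, 119^8≡82, 119^16≡131, 119^32≡158, 119^64≡327, 119^128≡53, 119^256≡33
279 = 256 + 16 + 4 + 2 + 1, so 119^279 ≡ 33·131·192·281·119 ≡ 25 (mod 347)
R · y^e mod p:
Squares mod 347: 300^1≡300, 300^2≡127, 300^4≡167, 300^8≡129, 300^16≡332, 300^32≡225, 300^64≡310
100 = 64 + 32 + 4, so 300^100 ≡ 310·225·167 ≡ 154 (mod 347)
50·154 = 7700 ≡ 66 (mod 347)
25 ≠ 66; the check fails.

forged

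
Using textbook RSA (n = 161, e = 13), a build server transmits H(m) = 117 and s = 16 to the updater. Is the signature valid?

invalid

s^2 ≡ 16^2 = 256 ≡ 95
s^4 ≡ 95^2 = 9025 ≡ 9
s^8 ≡ 9^2 = 81
13 = 8 + 4 + 1, so s^13 ≡ 81·9·16 ≡ 72 (mod 161)
The recovered value 72 does not match the digest 117.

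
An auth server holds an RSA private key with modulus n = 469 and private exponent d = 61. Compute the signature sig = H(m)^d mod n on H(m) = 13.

(H(m))^2 ≡ 13^2 = 169
(H(m))^4 ≡ 169^2 = 28561 ≡ 421
(H(m))^8 ≡ 421^2 = 177241 ≡ 428
(H(m))^16 ≡ 428^2 = 183184 ≡ 274
(H(m))^32 ≡ 274^2 = 75076 ≡ 36
61 = 32 + 16 + 8 + 4 + 1, so (H(m))^61 ≡ 36·274·428·421·13 ≡ 118 (mod 469)

118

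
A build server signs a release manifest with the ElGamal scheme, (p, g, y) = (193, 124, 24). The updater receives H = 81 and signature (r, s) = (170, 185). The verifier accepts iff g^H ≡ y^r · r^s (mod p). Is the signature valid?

valid

Left side g^H mod p:
124^2 = 15376 ≡ 129
124^4 ≡ 129^2 = 16641 ≡ 43
124^8 ≡ 43^2 = 1849 ≡ 112
124^16 ≡ 112^2 = 12544 ≡ 192
124^32 ≡ 192^2 = 36864 ≡ 1
124^64 ≡ 1^2 = 1
81 = 64 + 16 + 1, so 124^81 ≡ 1·192·124 ≡ 69 (mod 193)
Right side y^r · r^s mod p:
24^2 = 576 ≡ 190
24^4 ≡ 190^2 = 36100 ≡ 9
24^8 ≡ 9^2 = 81
24^16 ≡ 81^2 = 6561 ≡ 192
24^32 ≡ 192^2 = 36864 ≡ 1
24^64 ≡ 1^2 = 1
24^128 ≡ 1^2 = 1
170 = 128 + 32 + 8 + 2, so 24^170 ≡ 1·1·81·190 ≡ 143 (mod 193)
170^2 = 28900 ≡ 143
170^4 ≡ 143^2 = 20449 ≡ 184
170^8 ≡ 184^2 = 33856 ≡ 81
170^16 ≡ 81^2 = 6561 ≡ 192
170^32 ≡ 192^2 = 36864 ≡ 1
170^64 ≡ 1^2 = 1
170^128 ≡ 1^2 = 1
185 = 128 + 32 + 16 + 8 + 1, so 170^185 ≡ 1·1·192·81·170 ≡ 126 (mod 193)
143·126 = 18018 ≡ 69 (mod 193)
69 ≡ 69 (mod 193), so the signature is genuine.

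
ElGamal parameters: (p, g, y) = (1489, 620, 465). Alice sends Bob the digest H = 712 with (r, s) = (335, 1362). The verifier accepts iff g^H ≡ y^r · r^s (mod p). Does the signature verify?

verifies

Left side g^H mod p:
620^2 = 384400 ≡ 238
620^4 ≡ 238^2 = 56644 ≡ 62
620^8 ≡ 62^2 = 3844 ≡ 866
620^16 ≡ 866^2 = 749956 ≡ 989
620^32 ≡ 989^2 = 978121 ≡ 1337
620^64 ≡ 1337^2 = 1787569 ≡ 769
620^128 ≡ 769^2 = 591361 ≡ 228
620^256 ≡ 228^2 = 51984 ≡ 1358
620^512 ≡ 1358^2 = 1844164 ≡ 782
712 = 512 + 128 + 64 + 8, so 620^712 ≡ 782·228·769·866 ≡ 480 (mod 1489)
Right side y^r · r^s mod p:
465^2 = 216225 ≡ 320
465^4 ≡ 320^2 = 102400 ≡ 1148
465^8 ≡ 1148^2 = 1317904 ≡ 139
465^16 ≡ 139^2 = 19321 ≡ 1453
465^32 ≡ 1453^2 = 2111209 ≡ 1296
465^64 ≡ 1296^2 = 1679616 ≡ 24
465^128 ≡ 24^2 = 576
465^256 ≡ 576^2 = 331776 ≡ 1218
335 = 256 + 64 + 8 + 4 + 2 + 1, so 465^335 ≡ 1218·24·139·1148·320·465 ≡ 4 (mod 1489)
335^2 = 112225 ≡ 550
335^4 ≡ 550^2 = 302500 ≡ 233
335^8 ≡ 233^2 = 54289 ≡ 685
335^16 ≡ 685^2 = 469225 ≡ 190
335^32 ≡ 190^2 = 36100 ≡ 364
335^64 ≡ 364^2 = 132496 ≡ 1464
335^128 ≡ 1464^2 = 2143296 ≡ 625
335^256 ≡ 625^2 = 390625 ≡ 507
335^512 ≡ 507^2 = 257049 ≡ 941
335^1024 ≡ 941^2 = 885481 ≡ 1015
1362 = 1024 + 256 + 64 + 16 + 2, so 335^1362 ≡ 1015·507·1464·190·550 ≡ 120 (mod 1489)
4·120 = 480 ≡ 480 (mod 1489)
480 ≡ 480 (mod 1489), so the signature is genuine.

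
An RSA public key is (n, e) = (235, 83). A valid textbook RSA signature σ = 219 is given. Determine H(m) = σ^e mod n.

104

σ^2 ≡ 219^2 = 47961 ≡ 21
σ^4 ≡ 21^2 = 441 ≡ 206
σ^8 ≡ 206^2 = 42436 ≡ 136
σ^16 ≡ 136^2 = 18496 ≡ 166
σ^32 ≡ 166^2 = 27556 ≡ 61
σ^64 ≡ 61^2 = 3721 ≡ 196
83 = 64 + 16 + 2 + 1, so σ^83 ≡ 196·166·21·219 ≡ 104 (mod 235)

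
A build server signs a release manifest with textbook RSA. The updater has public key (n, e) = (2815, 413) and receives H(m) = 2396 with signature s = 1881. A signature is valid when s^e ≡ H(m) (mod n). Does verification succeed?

s^2 ≡ 1881^2 = 3538161 ≡ 2521
s^4 ≡ 2521^2 = 6355441 ≡ 1986
s^8 ≡ 1986^2 = 3944196 ≡ 381
s^16 ≡ 381^2 = 145161 ≡ 1596
s^32 ≡ 1596^2 = 2547216 ≡ 2456
s^64 ≡ 2456^2 = 6031936 ≡ 2206
s^128 ≡ 2206^2 = 4866436 ≡ 2116
s^256 ≡ 2116^2 = 4477456 ≡ 1606
413 = 256 + 128 + 16 + 8 + 4 + 1, so s^413 ≡ 1606·2116·1596·381·1986·1881 ≡ 2396 (mod 2815)
2396 = H(m), so the signature checks out.

passes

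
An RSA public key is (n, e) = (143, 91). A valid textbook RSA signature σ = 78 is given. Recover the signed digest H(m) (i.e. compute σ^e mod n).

78

σ^91 mod 143 = 78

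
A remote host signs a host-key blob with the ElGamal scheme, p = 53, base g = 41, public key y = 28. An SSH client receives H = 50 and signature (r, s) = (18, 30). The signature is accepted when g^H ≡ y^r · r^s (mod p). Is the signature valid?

Left side g^H mod p:
41^50 mod 53 = 7
Right side y^r · r^s mod p:
28^18 mod 53 = 49
18^30 mod 53 = 17
49·17 = 833 ≡ 38 (mod 53)
7 ≠ 38, so verification fails.

invalid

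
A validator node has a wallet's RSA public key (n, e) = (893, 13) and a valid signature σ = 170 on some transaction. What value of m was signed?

797

σ^2 ≡ 170^2 = 28900 ≡ 324
σ^4 ≡ 324^2 = 104976 ≡ 495
σ^8 ≡ 495^2 = 245025 ≡ 343
13 = 8 + 4 + 1, so σ^13 ≡ 343·495·170 ≡ 797 (mod 893)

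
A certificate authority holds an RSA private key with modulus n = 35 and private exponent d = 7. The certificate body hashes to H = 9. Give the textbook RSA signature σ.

9

H^7 mod 35 = 9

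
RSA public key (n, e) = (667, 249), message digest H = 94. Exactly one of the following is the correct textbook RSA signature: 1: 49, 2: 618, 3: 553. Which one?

1

Candidate 1: Squares mod 667: 49^1≡49, 49^2≡400, 49^4≡587, 49^8≡397, 49^16≡197, 49^32≡123, 49^64≡455, 49^128≡255; 249 = 128 + 64 + 32 + 16 + 8 + 1, so 49^249 ≡ 255·455·123·197·397·49 ≡ 94 (mod 667)
  → matches H = 94
Candidate 2: Squares mod 667: 618^1≡618, 618^2≡400, 618^4≡587, 618^8≡397, 618^16≡197, 618^32≡123, 618^64≡455, 618^128≡255; 249 = 128 + 64 + 32 + 16 + 8 + 1, so 618^249 ≡ 255·455·123·197·397·618 ≡ 573 (mod 667)
Candidate 3: Squares mod 667: 553^1≡553, 553^2≡323, 553^4≡277, 553^8≡24, 553^16≡576, 553^32≡277, 553^64≡24, 553^128≡576; 249 = 128 + 64 + 32 + 16 + 8 + 1, so 553^249 ≡ 576·24·277·576·24·553 ≡ 185 (mod 667)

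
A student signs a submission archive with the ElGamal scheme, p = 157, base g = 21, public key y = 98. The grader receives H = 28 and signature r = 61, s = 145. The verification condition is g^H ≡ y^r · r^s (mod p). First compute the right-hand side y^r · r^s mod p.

81

98^2 = 9604 ≡ 27
98^4 ≡ 27^2 = 729 ≡ 101
98^8 ≡ 101^2 = 10201 ≡ 153
98^16 ≡ 153^2 = 23409 ≡ 16
98^32 ≡ 16^2 = 256 ≡ 99
61 = 32 + 16 + 8 + 4 + 1, so 98^61 ≡ 99·16·153·101·98 ≡ 79 (mod 157)
61^2 = 3721 ≡ 110
61^4 ≡ 110^2 = 12100 ≡ 11
61^8 ≡ 11^2 = 121
61^16 ≡ 121^2 = 14641 ≡ 40
61^32 ≡ 40^2 = 1600 ≡ 30
61^64 ≡ 30^2 = 900 ≡ 115
61^128 ≡ 115^2 = 13225 ≡ 37
145 = 128 + 16 + 1, so 61^145 ≡ 37·40·61 ≡ 5 (mod 157)
y^r · r^s ≡ 79·5 = 395 ≡ 81 (mod 157)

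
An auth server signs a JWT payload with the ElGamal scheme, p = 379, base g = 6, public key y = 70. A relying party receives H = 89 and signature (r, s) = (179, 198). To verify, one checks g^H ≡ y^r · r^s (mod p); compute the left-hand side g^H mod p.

6^2 = 36
6^4 ≡ 36^2 = 1296 ≡ 159
6^8 ≡ 159^2 = 25281 ≡ 267
6^16 ≡ 267^2 = 71289 ≡ 37
6^32 ≡ 37^2 = 1369 ≡ 232
6^64 ≡ 232^2 = 53824 ≡ 6
89 = 64 + 16 + 8 + 1, so 6^89 ≡ 6·37·267·6 ≡ 142 (mod 379)

142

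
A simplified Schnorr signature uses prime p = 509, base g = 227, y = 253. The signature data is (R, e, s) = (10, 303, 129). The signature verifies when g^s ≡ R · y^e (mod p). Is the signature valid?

g^s mod p:
227^129 mod 509 = 490
R · y^e mod p:
253^303 mod 509 = 49
10·49 = 490 ≡ 490 (mod 509)
490 ≡ 490 (mod 509); signature holds.

valid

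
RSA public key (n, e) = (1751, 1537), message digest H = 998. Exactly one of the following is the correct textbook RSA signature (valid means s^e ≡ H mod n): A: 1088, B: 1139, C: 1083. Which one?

C

Candidate A: 1088^1537 mod 1751 = 391
Candidate B: 1139^1537 mod 1751 = 85
Candidate C: 1083^1537 mod 1751 = 998
  → matches H = 998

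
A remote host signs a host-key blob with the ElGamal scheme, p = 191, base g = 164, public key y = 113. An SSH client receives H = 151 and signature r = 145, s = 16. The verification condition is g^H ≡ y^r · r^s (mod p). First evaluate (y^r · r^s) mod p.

71

113^2 = 12769 ≡ 163
113^4 ≡ 163^2 = 26569 ≡ 20
113^8 ≡ 20^2 = 400 ≡ 18
113^16 ≡ 18^2 = 324 ≡ 133
113^32 ≡ 133^2 = 17689 ≡ 117
113^64 ≡ 117^2 = 13689 ≡ 128
113^128 ≡ 128^2 = 16384 ≡ 149
145 = 128 + 16 + 1, so 113^145 ≡ 149·133·113 ≡ 37 (mod 191)
145^2 = 21025 ≡ 15
145^4 ≡ 15^2 = 225 ≡ 34
145^8 ≡ 34^2 = 1156 ≡ 10
145^16 ≡ 10^2 = 100
y^r · r^s ≡ 37·100 = 3700 ≡ 71 (mod 191)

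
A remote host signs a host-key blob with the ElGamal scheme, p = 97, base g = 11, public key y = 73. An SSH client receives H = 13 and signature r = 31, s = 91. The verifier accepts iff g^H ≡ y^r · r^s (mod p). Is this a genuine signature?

genuine

Left side g^H mod p:
11^2 = 121 ≡ 24
11^4 ≡ 24^2 = 576 ≡ 91
11^8 ≡ 91^2 = 8281 ≡ 36
13 = 8 + 4 + 1, so 11^13 ≡ 36·91·11 ≡ 49 (mod 97)
Right side y^r · r^s mod p:
73^2 = 5329 ≡ 91
73^4 ≡ 91^2 = 8281 ≡ 36
73^8 ≡ 36^2 = 1296 ≡ 35
73^16 ≡ 35^2 = 1225 ≡ 61
31 = 16 + 8 + 4 + 2 + 1, so 73^31 ≡ 61·35·36·91·73 ≡ 43 (mod 97)
31^2 = 961 ≡ 88
31^4 ≡ 88^2 = 7744 ≡ 81
31^8 ≡ 81^2 = 6561 ≡ 62
31^16 ≡ 62^2 = 3844 ≡ 61
31^32 ≡ 61^2 = 3721 ≡ 35
31^64 ≡ 35^2 = 1225 ≡ 61
91 = 64 + 16 + 8 + 2 + 1, so 31^91 ≡ 61·61·62·88·31 ≡ 44 (mod 97)
43·44 = 1892 ≡ 49 (mod 97)
49 ≡ 49 (mod 97), so the signature is genuine.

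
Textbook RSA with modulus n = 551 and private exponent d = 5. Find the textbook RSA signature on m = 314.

326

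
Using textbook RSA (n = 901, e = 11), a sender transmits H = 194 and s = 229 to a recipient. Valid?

no

s^2 ≡ 229^2 = 52441 ≡ 183
s^4 ≡ 183^2 = 33489 ≡ 152
s^8 ≡ 152^2 = 23104 ≡ 579
11 = 8 + 2 + 1, so s^11 ≡ 579·183·229 ≡ 223 (mod 901)
s^11 mod 901 = 223, but H = 194.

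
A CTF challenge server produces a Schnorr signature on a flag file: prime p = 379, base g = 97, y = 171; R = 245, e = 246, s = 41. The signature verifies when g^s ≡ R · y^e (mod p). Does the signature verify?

verifies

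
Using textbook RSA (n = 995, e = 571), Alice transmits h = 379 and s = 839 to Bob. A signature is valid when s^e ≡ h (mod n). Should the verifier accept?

Squares mod 995: s^1≡839, s^2≡456, s^4≡976, s^8≡361, s^16≡971, s^32≡576, s^64≡441, s^128≡456, s^256≡976, s^512≡361
571 = 512 + 32 + 16 + 8 + 2 + 1, so s^571 ≡ 361·576·971·361·456·839 ≡ 379 (mod 995)
Since 379 equals the digest 379, verification succeeds.

accept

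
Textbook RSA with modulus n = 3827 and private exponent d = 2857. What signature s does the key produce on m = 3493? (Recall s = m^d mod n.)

3407

m^2 ≡ 3493^2 = 12201049 ≡ 573
m^4 ≡ 573^2 = 328329 ≡ 3034
m^8 ≡ 3034^2 = 9205156 ≡ 1221
m^16 ≡ 1221^2 = 1490841 ≡ 2138
m^32 ≡ 2138^2 = 4571044 ≡ 1606
m^64 ≡ 1606^2 = 2579236 ≡ 3665
m^128 ≡ 3665^2 = 13432225 ≡ 3282
m^256 ≡ 3282^2 = 10771524 ≡ 2346
m^512 ≡ 2346^2 = 5503716 ≡ 490
m^1024 ≡ 490^2 = 240100 ≡ 2826
m^2048 ≡ 2826^2 = 7986276 ≡ 3154
2857 = 2048 + 512 + 256 + 32 + 8 + 1, so m^2857 ≡ 3154·490·2346·1606·1221·3493 ≡ 3407 (mod 3827)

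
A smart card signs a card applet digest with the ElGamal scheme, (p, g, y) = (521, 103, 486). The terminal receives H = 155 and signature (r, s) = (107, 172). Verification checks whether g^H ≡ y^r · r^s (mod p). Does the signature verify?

Left side g^H mod p:
103^2 = 10609 ≡ 189
103^4 ≡ 189^2 = 35721 ≡ 293
103^8 ≡ 293^2 = 85849 ≡ 405
103^16 ≡ 405^2 = 164025 ≡ 431
103^32 ≡ 431^2 = 185761 ≡ 285
103^64 ≡ 285^2 = 81225 ≡ 470
103^128 ≡ 470^2 = 220900 ≡ 517
155 = 128 + 16 + 8 + 2 + 1, so 103^155 ≡ 517·431·405·189·103 ≡ 430 (mod 521)
Right side y^r · r^s mod p:
486^2 = 236196 ≡ 183
486^4 ≡ 183^2 = 33489 ≡ 145
486^8 ≡ 145^2 = 21025 ≡ 185
486^16 ≡ 185^2 = 34225 ≡ 360
486^32 ≡ 360^2 = 129600 ≡ 392
486^64 ≡ 392^2 = 153664 ≡ 490
107 = 64 + 32 + 8 + 2 + 1, so 486^107 ≡ 490·392·185·183·486 ≡ 244 (mod 521)
107^2 = 11449 ≡ 508
107^4 ≡ 508^2 = 258064 ≡ 169
107^8 ≡ 169^2 = 28561 ≡ 427
107^16 ≡ 427^2 = 182329 ≡ 500
107^32 ≡ 500^2 = 250000 ≡ 441
107^64 ≡ 441^2 = 194481 ≡ 148
107^128 ≡ 148^2 = 21904 ≡ 22
172 = 128 + 32 + 8 + 4, so 107^172 ≡ 22·441·427·169 ≡ 416 (mod 521)
244·416 = 101504 ≡ 430 (mod 521)
430 ≡ 430 (mod 521), so the signature is genuine.

verifies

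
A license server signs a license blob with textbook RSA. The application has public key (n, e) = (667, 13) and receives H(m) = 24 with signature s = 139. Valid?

yes

Squares mod 667: s^1≡139, s^2≡645, s^4≡484, s^8≡139
13 = 8 + 4 + 1, so s^13 ≡ 139·484·139 ≡ 24 (mod 667)
s^13 mod 667 = 24 matches H(m).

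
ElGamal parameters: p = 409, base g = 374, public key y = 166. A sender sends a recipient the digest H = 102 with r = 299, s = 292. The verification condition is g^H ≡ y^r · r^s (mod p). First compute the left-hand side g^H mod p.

266

374^2 = 139876 ≡ 407
374^4 ≡ 407^2 = 165649 ≡ 4
374^8 ≡ 4^2 = 16
374^16 ≡ 16^2 = 256
374^32 ≡ 256^2 = 65536 ≡ 96
374^64 ≡ 96^2 = 9216 ≡ 218
102 = 64 + 32 + 4 + 2, so 374^102 ≡ 218·96·4·407 ≡ 266 (mod 409)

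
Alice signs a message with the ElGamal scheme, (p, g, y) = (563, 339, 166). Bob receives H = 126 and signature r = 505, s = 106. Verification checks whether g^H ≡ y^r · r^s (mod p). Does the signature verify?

does not verify

Left side g^H mod p:
Squares mod 563: 339^1≡339, 339^2≡69, 339^4≡257, 339^8≡178, 339^16≡156, 339^32≡127, 339^64≡365
126 = 64 + 32 + 16 + 8 + 4 + 2, so 339^126 ≡ 365·127·156·178·257·69 ≡ 201 (mod 563)
Right side y^r · r^s mod p:
Squares mod 563: 166^1≡166, 166^2≡532, 166^4≡398, 166^8≡201, 166^16≡428, 166^32≡209, 166^64≡330, 166^128≡241, 166^256≡92
505 = 256 + 128 + 64 + 32 + 16 + 8 + 1, so 166^505 ≡ 92·241·330·209·428·201·166 ≡ 321 (mod 563)
Squares mod 563: 505^1≡505, 505^2≡549, 505^4≡196, 505^8≡132, 505^16≡534, 505^32≡278, 505^64≡153
106 = 64 + 32 + 8 + 2, so 505^106 ≡ 153·278·132·549 ≡ 413 (mod 563)
321·413 = 132573 ≡ 268 (mod 563)
201 ≠ 268, so verification fails.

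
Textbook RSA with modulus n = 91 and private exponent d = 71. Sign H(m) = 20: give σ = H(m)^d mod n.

(H(m))^2 ≡ 20^2 = 400 ≡ 36
(H(m))^4 ≡ 36^2 = 1296 ≡ 22
(H(m))^8 ≡ 22^2 = 484 ≡ 29
(H(m))^16 ≡ 29^2 = 841 ≡ 22
(H(m))^32 ≡ 22^2 = 484 ≡ 29
(H(m))^64 ≡ 29^2 = 841 ≡ 22
71 = 64 + 4 + 2 + 1, so (H(m))^71 ≡ 22·22·36·20 ≡ 41 (mod 91)

41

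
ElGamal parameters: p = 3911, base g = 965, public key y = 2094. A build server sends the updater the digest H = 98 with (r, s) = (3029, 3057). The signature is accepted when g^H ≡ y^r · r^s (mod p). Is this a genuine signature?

forged

Left side g^H mod p:
965^2 = 931225 ≡ 407
965^4 ≡ 407^2 = 165649 ≡ 1387
965^8 ≡ 1387^2 = 1923769 ≡ 3468
965^16 ≡ 3468^2 = 12027024 ≡ 699
965^32 ≡ 699^2 = 488601 ≡ 3637
965^64 ≡ 3637^2 = 13227769 ≡ 767
98 = 64 + 32 + 2, so 965^98 ≡ 767·3637·407 ≡ 3175 (mod 3911)
Right side y^r · r^s mod p:
2094^2 = 4384836 ≡ 605
2094^4 ≡ 605^2 = 366025 ≡ 2302
2094^8 ≡ 2302^2 = 5299204 ≡ 3710
2094^16 ≡ 3710^2 = 13764100 ≡ 1291
2094^32 ≡ 1291^2 = 1666681 ≡ 595
2094^64 ≡ 595^2 = 354025 ≡ 2035
2094^128 ≡ 2035^2 = 4141225 ≡ 3387
2094^256 ≡ 3387^2 = 11471769 ≡ 806
2094^512 ≡ 806^2 = 649636 ≡ 410
2094^1024 ≡ 410^2 = 168100 ≡ 3838
2094^2048 ≡ 3838^2 = 14730244 ≡ 1418
3029 = 2048 + 512 + 256 + 128 + 64 + 16 + 4 + 1, so 2094^3029 ≡ 1418·410·806·3387·2035·1291·2302·2094 ≡ 3112 (mod 3911)
3029^2 = 9174841 ≡ 3546
3029^4 ≡ 3546^2 = 12574116 ≡ 251
3029^8 ≡ 251^2 = 63001 ≡ 425
3029^16 ≡ 425^2 = 180625 ≡ 719
3029^32 ≡ 719^2 = 516961 ≡ 709
3029^64 ≡ 709^2 = 502681 ≡ 2073
3029^128 ≡ 2073^2 = 4297329 ≡ 3051
3029^256 ≡ 3051^2 = 9308601 ≡ 421
3029^512 ≡ 421^2 = 177241 ≡ 1246
3029^1024 ≡ 1246^2 = 1552516 ≡ 3760
3029^2048 ≡ 3760^2 = 14137600 ≡ 3246
3057 = 2048 + 512 + 256 + 128 + 64 + 32 + 16 + 1, so 3029^3057 ≡ 3246·1246·421·3051·2073·709·719·3029 ≡ 1347 (mod 3911)
3112·1347 = 4191864 ≡ 3183 (mod 3911)
3175 ≠ 3183, so verification fails.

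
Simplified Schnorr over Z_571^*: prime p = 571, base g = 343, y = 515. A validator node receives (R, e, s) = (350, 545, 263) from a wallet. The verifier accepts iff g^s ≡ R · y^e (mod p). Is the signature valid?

g^s mod p:
343^263 mod 571 = 86
R · y^e mod p:
515^545 mod 571 = 540
350·540 = 189000 ≡ 570 (mod 571)
86 ≠ 570; the check fails.

invalid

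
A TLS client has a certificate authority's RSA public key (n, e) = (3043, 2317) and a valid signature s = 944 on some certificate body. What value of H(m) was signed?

1657

Squares mod 3043: s^1≡944, s^2≡2580, s^4≡1359, s^8≡2823, s^16≡2755, s^32≡783, s^64≡1446, s^128≡375, s^256≡647, s^512≡1718, s^1024≡2857, s^2048≡1123
2317 = 2048 + 256 + 8 + 4 + 1, so s^2317 ≡ 1123·647·2823·1359·944 ≡ 1657 (mod 3043)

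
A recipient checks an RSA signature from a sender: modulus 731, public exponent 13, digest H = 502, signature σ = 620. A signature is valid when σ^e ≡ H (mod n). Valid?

Squares mod 731: σ^1≡620, σ^2≡625, σ^4≡271, σ^8≡341
13 = 8 + 4 + 1, so σ^13 ≡ 341·271·620 ≡ 502 (mod 731)
502 = H, so the signature checks out.

yes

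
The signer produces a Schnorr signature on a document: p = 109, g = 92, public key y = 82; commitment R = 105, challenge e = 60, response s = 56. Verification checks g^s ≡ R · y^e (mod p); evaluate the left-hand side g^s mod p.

92^56 mod 109 = 38

38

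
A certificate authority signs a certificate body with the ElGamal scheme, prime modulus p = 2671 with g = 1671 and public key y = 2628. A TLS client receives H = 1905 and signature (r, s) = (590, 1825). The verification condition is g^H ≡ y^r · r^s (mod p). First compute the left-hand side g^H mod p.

1127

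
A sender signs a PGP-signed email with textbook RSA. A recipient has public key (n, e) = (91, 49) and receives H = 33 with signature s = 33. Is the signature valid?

Squares mod 91: s^1≡33, s^2≡88, s^4≡9, s^8≡81, s^16≡9, s^32≡81
49 = 32 + 16 + 1, so s^49 ≡ 81·9·33 ≡ 33 (mod 91)
Since 33 equals the digest 33, verification succeeds.

valid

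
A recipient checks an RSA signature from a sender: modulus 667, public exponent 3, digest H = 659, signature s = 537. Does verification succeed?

fails

s^3 mod 667 = 98
98 ≠ 659, so verification fails.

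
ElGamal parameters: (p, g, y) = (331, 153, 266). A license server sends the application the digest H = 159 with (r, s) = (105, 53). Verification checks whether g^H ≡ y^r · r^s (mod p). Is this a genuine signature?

forged

Left side g^H mod p:
153^159 mod 331 = 126
Right side y^r · r^s mod p:
266^105 mod 331 = 74
105^53 mod 331 = 172
74·172 = 12728 ≡ 150 (mod 331)
126 ≠ 150, so verification fails.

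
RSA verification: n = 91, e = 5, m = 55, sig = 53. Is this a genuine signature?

forged

Squares mod 91: sig^1≡53, sig^2≡79, sig^4≡53
5 = 4 + 1, so sig^5 ≡ 53·53 ≡ 79 (mod 91)
The recovered value 79 does not match the digest 55.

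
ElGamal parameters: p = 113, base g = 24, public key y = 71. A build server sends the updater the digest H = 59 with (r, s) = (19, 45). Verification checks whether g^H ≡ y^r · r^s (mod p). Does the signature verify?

does not verify

Left side g^H mod p:
Squares mod 113: 24^1≡24, 24^2≡11, 24^4≡8, 24^8≡64, 24^16≡28, 24^32≡106
59 = 32 + 16 + 8 + 2 + 1, so 24^59 ≡ 106·28·64·11·24 ≡ 75 (mod 113)
Right side y^r · r^s mod p:
Squares mod 113: 71^1≡71, 71^2≡69, 71^4≡15, 71^8≡112, 71^16≡1
19 = 16 + 2 + 1, so 71^19 ≡ 1·69·71 ≡ 40 (mod 113)
Squares mod 113: 19^1≡19, 19^2≡22, 19^4≡32, 19^8≡7, 19^16≡49, 19^32≡28
45 = 32 + 8 + 4 + 1, so 19^45 ≡ 28·7·32·19 ≡ 66 (mod 113)
40·66 = 2640 ≡ 41 (mod 113)
75 ≠ 41, so verification fails.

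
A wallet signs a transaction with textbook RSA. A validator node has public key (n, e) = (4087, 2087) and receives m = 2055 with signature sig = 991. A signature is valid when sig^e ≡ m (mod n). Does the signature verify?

verifies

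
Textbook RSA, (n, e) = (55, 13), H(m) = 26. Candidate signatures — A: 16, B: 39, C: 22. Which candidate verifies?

A

Candidate A: Squares mod 55: 16^1≡16, 16^2≡36, 16^4≡31, 16^8≡26; 13 = 8 + 4 + 1, so 16^13 ≡ 26·31·16 ≡ 26 (mod 55)
  → matches H(m) = 26
Candidate B: Squares mod 55: 39^1≡39, 39^2≡36, 39^4≡31, 39^8≡26; 13 = 8 + 4 + 1, so 39^13 ≡ 26·31·39 ≡ 29 (mod 55)
Candidate C: Squares mod 55: 22^1≡22, 22^2≡44, 22^4≡11, 22^8≡11; 13 = 8 + 4 + 1, so 22^13 ≡ 11·11·22 ≡ 22 (mod 55)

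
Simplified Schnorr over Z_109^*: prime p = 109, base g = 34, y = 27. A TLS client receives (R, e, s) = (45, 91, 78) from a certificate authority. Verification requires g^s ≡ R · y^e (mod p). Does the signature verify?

g^s mod p:
34^2 = 1156 ≡ 66
34^4 ≡ 66^2 = 4356 ≡ 105
34^8 ≡ 105^2 = 11025 ≡ 16
34^16 ≡ 16^2 = 256 ≡ 38
34^32 ≡ 38^2 = 1444 ≡ 27
34^64 ≡ 27^2 = 729 ≡ 75
78 = 64 + 8 + 4 + 2, so 34^78 ≡ 75·16·105·66 ≡ 63 (mod 109)
R · y^e mod p:
27^2 = 729 ≡ 75
27^4 ≡ 75^2 = 5625 ≡ 66
27^8 ≡ 66^2 = 4356 ≡ 105
27^16 ≡ 105^2 = 11025 ≡ 16
27^32 ≡ 16^2 = 256 ≡ 38
27^64 ≡ 38^2 = 1444 ≡ 27
91 = 64 + 16 + 8 + 2 + 1, so 27^91 ≡ 27·16·105·75·27 ≡ 27 (mod 109)
45·27 = 1215 ≡ 16 (mod 109)
63 ≠ 16; the check fails.

does not verify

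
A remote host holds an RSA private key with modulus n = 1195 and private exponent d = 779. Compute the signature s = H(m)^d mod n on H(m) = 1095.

755

(H(m))^2 ≡ 1095^2 = 1199025 ≡ 440
(H(m))^4 ≡ 440^2 = 193600 ≡ 10
(H(m))^8 ≡ 10^2 = 100
(H(m))^16 ≡ 100^2 = 10000 ≡ 440
(H(m))^32 ≡ 440^2 = 193600 ≡ 10
(H(m))^64 ≡ 10^2 = 100
(H(m))^128 ≡ 100^2 = 10000 ≡ 440
(H(m))^256 ≡ 440^2 = 193600 ≡ 10
(H(m))^512 ≡ 10^2 = 100
779 = 512 + 256 + 8 + 2 + 1, so (H(m))^779 ≡ 100·10·100·440·1095 ≡ 755 (mod 1195)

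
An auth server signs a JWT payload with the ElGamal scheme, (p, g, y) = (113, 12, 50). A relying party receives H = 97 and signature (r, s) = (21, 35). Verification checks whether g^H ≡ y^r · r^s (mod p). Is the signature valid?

Left side g^H mod p:
12^2 = 144 ≡ 31
12^4 ≡ 31^2 = 961 ≡ 57
12^8 ≡ 57^2 = 3249 ≡ 85
12^16 ≡ 85^2 = 7225 ≡ 106
12^32 ≡ 106^2 = 11236 ≡ 49
12^64 ≡ 49^2 = 2401 ≡ 28
97 = 64 + 32 + 1, so 12^97 ≡ 28·49·12 ≡ 79 (mod 113)
Right side y^r · r^s mod p:
50^2 = 2500 ≡ 14
50^4 ≡ 14^2 = 196 ≡ 83
50^8 ≡ 83^2 = 6889 ≡ 109
50^16 ≡ 109^2 = 11881 ≡ 16
21 = 16 + 4 + 1, so 50^21 ≡ 16·83·50 ≡ 69 (mod 113)
21^2 = 441 ≡ 102
21^4 ≡ 102^2 = 10404 ≡ 8
21^8 ≡ 8^2 = 64
21^16 ≡ 64^2 = 4096 ≡ 28
21^32 ≡ 28^2 = 784 ≡ 106
35 = 32 + 2 + 1, so 21^35 ≡ 106·102·21 ≡ 35 (mod 113)
69·35 = 2415 ≡ 42 (mod 113)
79 ≠ 42, so verification fails.

invalid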